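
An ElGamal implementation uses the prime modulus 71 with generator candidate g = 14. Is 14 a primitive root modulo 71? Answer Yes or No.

No

φ(71) = 71 − 1 = 70 = 2 · 5 · 7.
It suffices to check that the order of 14 is not a proper divisor of 70: compute 14^(70/q) for q ∈ {2, 5, 7}.
14^35 ≡ 70 (mod 71)  [q = 2: ≢ 1 ✓]
14^14 ≡ 5 (mod 71)  [q = 5: ≢ 1 ✓]
14^10 ≡ 1 (mod 71)  [q = 7: ≡ 1 ✗]
14^10 ≡ 1 shows ord(14) | 10, strictly less than φ(71); not a primitive root.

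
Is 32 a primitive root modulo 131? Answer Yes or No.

φ(131) = 131 − 1 = 130 = 2 · 5 · 13.
An element g generates (Z/131Z)^× iff g^(130/q) ≢ 1 (mod 131) for each prime q ∈ {2, 5, 13}.
32^65 ≡ 130 (mod 131)  [q = 2: ≢ 1 ✓]
32^26 ≡ 1 (mod 131)  [q = 5: ≡ 1 ✗]
32^10 ≡ 80 (mod 131)  [q = 13: ≢ 1 ✓]
The check at q = 5 fails, so 32 generates a proper subgroup.

No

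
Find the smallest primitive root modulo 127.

φ(127) = 127 − 1 = 126 = 2 · 3^2 · 7.
g is a primitive root iff g^(126/q) ≢ 1 (mod 127) for each prime q ∈ {2, 3, 7}.
g = 2: 2^63 ≡ 1 — hits 1, so not a primitive root.
g = 3: 3^63 ≡ 126; 3^42 ≡ 107; 3^18 ≡ 4 — none is 1, so 3 is a primitive root.
The smallest primitive root modulo 127 is 3.

3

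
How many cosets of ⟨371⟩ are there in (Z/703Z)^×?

36

Since 371 ∈ (Z/703Z)^×, its order divides φ(703) = φ(19·37) = (19−1)·(37−1) = 18·36 = 648 = 2^3 · 3^4.
Divisors of 648: 1, 2, 3, 4, 6, 8, 9, 12, 18, 24, 27, 36, 54, 72, 81, 108, 162, 216, 324, 648.
Evaluate successive powers at the divisors of 648:
371^1 ≡ 371 (mod 703)
371^2 ≡ 556 (mod 703)
371^3 ≡ 297 (mod 703)
371^4 ≡ 519 (mod 703)
371^6 ≡ 334 (mod 703)
371^8 ≡ 112 (mod 703)
371^9 ≡ 75 (mod 703)
371^12 ≡ 482 (mod 703)
371^18 ≡ 1 (mod 703) ✓
So ord_703(371) = 18, hence |⟨371⟩| = 18.
The index is φ(703) / ord(371) = 648 / 18 = 36.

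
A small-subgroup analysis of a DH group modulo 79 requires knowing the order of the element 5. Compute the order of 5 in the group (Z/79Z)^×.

39

ord(5) | φ(79) = 79 − 1 = 78 = 2 · 3 · 13.
Divisors of 78: 1, 2, 3, 6, 13, 26, 39, 78.
Evaluate successive powers at the divisors of 78:
5^1 ≡ 5 (mod 79)
5^2 ≡ 25 (mod 79)
5^3 ≡ 46 (mod 79)
5^6 ≡ 62 (mod 79)
5^13 ≡ 23 (mod 79)
5^26 ≡ 55 (mod 79)
5^39 ≡ 1 (mod 79) ✓
Therefore the multiplicative order of 5 modulo 79 is 39.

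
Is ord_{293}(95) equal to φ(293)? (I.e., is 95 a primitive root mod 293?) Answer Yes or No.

No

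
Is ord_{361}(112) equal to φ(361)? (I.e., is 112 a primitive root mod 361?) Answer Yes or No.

φ(361) = φ(19^2) = 19·(19−1) = 342 = 2 · 3^2 · 19.
An element g generates (Z/361Z)^× iff g^(342/q) ≢ 1 (mod 361) for each prime q ∈ {2, 3, 19}.
112^171 ≡ 1 (mod 361)  [q = 2: ≡ 1 ✗]
112^114 ≡ 292 (mod 361)  [q = 3: ≢ 1 ✓]
112^18 ≡ 115 (mod 361)  [q = 19: ≢ 1 ✓]
Since 112^171 ≡ 1, the order of 112 divides 171 < 342, so 112 is not a primitive root.

No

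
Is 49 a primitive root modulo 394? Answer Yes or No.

No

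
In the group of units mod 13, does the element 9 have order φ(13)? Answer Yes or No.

No

φ(13) = 13 − 1 = 12 = 2^2 · 3.
It suffices to check that the order of 9 is not a proper divisor of 12: compute 9^(12/q) for q ∈ {2, 3}.
9^6 ≡ 1 (mod 13)  [q = 2: ≡ 1 ✗]
9^4 ≡ 9 (mod 13)  [q = 3: ≢ 1 ✓]
9^6 ≡ 1 shows ord(9) | 6, strictly less than φ(13); not a primitive root.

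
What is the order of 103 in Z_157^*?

52

The order of 103 must divide φ(157) = 157 − 1 = 156 = 2^2 · 3 · 13.
Divisors of 156: 1, 2, 3, 4, 6, 12, 13, 26, 39, 52, 78, 156.
Compute 103^d (mod 157) for the divisors d until we hit 1:
103^1 ≡ 103 (mod 157)
103^2 ≡ 90 (mod 157)
103^3 ≡ 7 (mod 157)
103^4 ≡ 93 (mod 157)
103^6 ≡ 49 (mod 157)
103^12 ≡ 46 (mod 157)
103^13 ≡ 28 (mod 157)
103^26 ≡ 156 (mod 157)
103^39 ≡ 129 (mod 157)
103^52 ≡ 1 (mod 157) ✓
The smallest such exponent is 52, so the order of 103 is 52.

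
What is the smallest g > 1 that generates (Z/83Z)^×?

2

φ(83) = 83 − 1 = 82 = 2 · 41.
g is a primitive root iff g^(82/q) ≢ 1 (mod 83) for each prime q ∈ {2, 41}.
g = 2: 2^41 ≡ 82; 2^2 ≡ 4 — none is 1, so 2 is a primitive root.
So 2 is the smallest generator of (Z/83Z)^×.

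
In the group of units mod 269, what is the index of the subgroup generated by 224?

4

By Lagrange's theorem, ord_269(224) divides φ(269) = 269 − 1 = 268 = 2^2 · 67.
Divisors of 268: 1, 2, 4, 67, 134, 268.
Test each divisor d:
224^1 ≡ 224
224^2 ≡ 142
224^4 ≡ 258
224^67 ≡ 1
So ord_269(224) = 67, hence |⟨224⟩| = 67.
[(Z/269Z)^× : ⟨224⟩] = 268/67 = 4.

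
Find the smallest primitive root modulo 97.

φ(97) = 97 − 1 = 96 = 2^5 · 3.
Test candidates g = 2, 3, … against the prime factors q ∈ {2, 3} of φ(97): g is a generator iff g^(96/q) ≢ 1 for every such q.
g = 2: 2^48 ≡ 1 — hits 1, so not a primitive root.
g = 3: 3^48 ≡ 1 — hits 1, so not a primitive root.
g = 4: 4^48 ≡ 1 — hits 1, so not a primitive root.
g = 5: 5^48 ≡ 96; 5^32 ≡ 35 — none is 1, so 5 is a primitive root.
Hence the least primitive root of 97 is 5.

5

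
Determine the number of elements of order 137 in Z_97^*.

φ(97) = 97 − 1 = 96 = 2^5 · 3.
(Z/97Z)^× is cyclic (|G| = 96); a cyclic group of order m has exactly φ(d) elements of each order d | m, and none otherwise.
Here 96 is not a multiple of 137, so there are no elements of order 137.

0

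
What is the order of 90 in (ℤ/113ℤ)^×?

112

The order of 90 must divide φ(113) = 113 − 1 = 112 = 2^4 · 7.
Divisors of 112: 1, 2, 4, 7, 8, 14, 16, 28, 56, 112.
Evaluate successive powers at the divisors of 112:
90^1 ≡ 90 (mod 113)
90^2 ≡ 77 (mod 113)
90^4 ≡ 53 (mod 113)
90^7 ≡ 40 (mod 113)
90^8 ≡ 97 (mod 113)
90^14 ≡ 18 (mod 113)
90^16 ≡ 30 (mod 113)
90^28 ≡ 98 (mod 113)
90^56 ≡ 112 (mod 113)
90^112 ≡ 1 (mod 113) ✓
Therefore the multiplicative order of 90 modulo 113 is 112.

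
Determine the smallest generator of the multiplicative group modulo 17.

3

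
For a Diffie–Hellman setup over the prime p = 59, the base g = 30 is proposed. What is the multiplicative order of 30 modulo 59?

ord(30) | φ(59) = 59 − 1 = 58 = 2 · 29.
Divisors of 58: 1, 2, 29, 58.
Evaluate successive powers at the divisors of 58:
30^1 ≡ 30 (mod 59)
30^2 ≡ 15 (mod 59)
30^29 ≡ 58 (mod 59)
30^58 ≡ 1 (mod 59) ✓
Hence ord(30) = 58.

58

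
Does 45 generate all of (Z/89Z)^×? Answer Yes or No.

No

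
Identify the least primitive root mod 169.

2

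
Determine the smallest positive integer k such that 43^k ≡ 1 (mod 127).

126

By Lagrange's theorem, ord_127(43) divides φ(127) = 127 − 1 = 126 = 2 · 3^2 · 7.
Divisors of 126: 1, 2, 3, 6, 7, 9, 14, 18, 21, 42, 63, 126.
Compute 43^d (mod 127) for the divisors d until we hit 1:
43^1 ≡ 43
43^2 ≡ 71
43^3 ≡ 5
43^6 ≡ 25
43^7 ≡ 59
43^9 ≡ 125
43^14 ≡ 52
43^18 ≡ 4
43^21 ≡ 20
43^42 ≡ 19
43^63 ≡ 126
43^126 ≡ 1
Hence ord(43) = 126.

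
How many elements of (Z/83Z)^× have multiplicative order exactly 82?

40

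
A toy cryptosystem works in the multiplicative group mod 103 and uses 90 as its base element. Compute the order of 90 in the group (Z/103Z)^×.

34

ord(90) | φ(103) = 103 − 1 = 102 = 2 · 3 · 17.
Divisors of 102: 1, 2, 3, 6, 17, 34, 51, 102.
Evaluate successive powers at the divisors of 102:
90^1 ≡ 90 (mod 103)
90^2 ≡ 66 (mod 103)
90^3 ≡ 69 (mod 103)
90^6 ≡ 23 (mod 103)
90^17 ≡ 102 (mod 103)
90^34 ≡ 1 (mod 103) ✓
The smallest such exponent is 34, so the order of 90 is 34.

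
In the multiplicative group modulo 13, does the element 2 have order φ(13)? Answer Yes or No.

Yes

φ(13) = 13 − 1 = 12 = 2^2 · 3.
An element g generates (Z/13Z)^× iff g^(12/q) ≢ 1 (mod 13) for each prime q ∈ {2, 3}.
2^6 ≡ 12 (mod 13)  [q = 2: ≢ 1 ✓]
2^4 ≡ 3 (mod 13)  [q = 3: ≢ 1 ✓]
None equal 1, so ord_13(2) = 12: 2 is a primitive root.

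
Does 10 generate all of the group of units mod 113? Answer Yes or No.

φ(113) = 113 − 1 = 112 = 2^4 · 7.
An element g generates (Z/113Z)^× iff g^(112/q) ≢ 1 (mod 113) for each prime q ∈ {2, 7}.
10^56 ≡ 112 (mod 113)  [q = 2: ≢ 1 ✓]
10^16 ≡ 106 (mod 113)  [q = 7: ≢ 1 ✓]
Every test exponent gives a nontrivial residue, hence 10 generates the full group.

Yes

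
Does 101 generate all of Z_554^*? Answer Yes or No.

φ(554) = φ(2)·φ(277) = 1·276 = 276 = 2^2 · 3 · 23.
101 is a primitive root mod 554 iff 101^(φ(554)/q) ≢ 1 for every prime q | φ(554), i.e. q ∈ {2, 3, 23}.
101^138 ≡ 553 (mod 554)  [q = 2: ≢ 1 ✓]
101^92 ≡ 393 (mod 554)  [q = 3: ≢ 1 ✓]
101^12 ≡ 329 (mod 554)  [q = 23: ≢ 1 ✓]
Every test exponent gives a nontrivial residue, hence 101 generates the full group.

Yes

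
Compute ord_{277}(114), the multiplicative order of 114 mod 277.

Since 114 ∈ (Z/277Z)^×, its order divides φ(277) = 277 − 1 = 276 = 2^2 · 3 · 23.
Divisors of 276: 1, 2, 3, 4, 6, 12, 23, 46, 69, 92, 138, 276.
Evaluate successive powers at the divisors of 276:
114^1 ≡ 114 (mod 277)
114^2 ≡ 254 (mod 277)
114^3 ≡ 148 (mod 277)
114^4 ≡ 252 (mod 277)
114^6 ≡ 21 (mod 277)
114^12 ≡ 164 (mod 277)
114^23 ≡ 95 (mod 277)
114^46 ≡ 161 (mod 277)
114^69 ≡ 60 (mod 277)
114^92 ≡ 160 (mod 277)
114^138 ≡ 276 (mod 277)
114^276 ≡ 1 (mod 277) ✓
The smallest such exponent is 276, so the order of 114 is 276.

276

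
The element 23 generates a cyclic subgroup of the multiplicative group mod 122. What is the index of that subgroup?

Since 23 ∈ (Z/122Z)^×, its order divides φ(122) = φ(2)·φ(61) = 1·60 = 60 = 2^2 · 3 · 5.
Divisors of 60: 1, 2, 3, 4, 5, 6, 10, 12, 15, 20, 30, 60.
Evaluate successive powers at the divisors of 60:
23^1 ≡ 23
23^2 ≡ 41
23^3 ≡ 89
23^4 ≡ 95
23^5 ≡ 111
23^6 ≡ 113
23^10 ≡ 121
23^12 ≡ 81
23^15 ≡ 11
23^20 ≡ 1
So ord_122(23) = 20, hence |⟨23⟩| = 20.
[(Z/122Z)^× : ⟨23⟩] = 60/20 = 3.

3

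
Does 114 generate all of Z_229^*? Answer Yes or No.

No

φ(229) = 229 − 1 = 228 = 2^2 · 3 · 19.
It suffices to check that the order of 114 is not a proper divisor of 228: compute 114^(228/q) for q ∈ {2, 3, 19}.
114^114 ≡ 228 (mod 229)  [q = 2: ≢ 1 ✓]
114^76 ≡ 1 (mod 229)  [q = 3: ≡ 1 ✗]
114^12 ≡ 44 (mod 229)  [q = 19: ≢ 1 ✓]
Since 114^76 ≡ 1, the order of 114 divides 76 < 228, so 114 is not a primitive root.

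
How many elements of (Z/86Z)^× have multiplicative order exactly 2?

1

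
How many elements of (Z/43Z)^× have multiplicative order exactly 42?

φ(43) = 43 − 1 = 42 = 2 · 3 · 7.
In a cyclic group of order 42, there are φ(d) elements of order d for each divisor d of 42, and zero for non-divisors.
42 = 2 · 3 · 7 divides 42, and φ(42) = 12.

12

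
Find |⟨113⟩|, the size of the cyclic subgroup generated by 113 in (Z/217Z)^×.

15

By Lagrange's theorem, ord_217(113) divides φ(217) = φ(7·31) = (7−1)·(31−1) = 6·30 = 180 = 2^2 · 3^2 · 5.
Divisors of 180: 1, 2, 3, 4, 5, 6, 9, 10, 12, 15, 18, 20, 30, 36, 45, 60, 90, 180.
Check 113^d mod 217 for each divisor in increasing order:
113^1 ≡ 113
113^2 ≡ 183
113^3 ≡ 64
113^4 ≡ 71
113^5 ≡ 211
113^6 ≡ 190
113^9 ≡ 8
113^10 ≡ 36
113^12 ≡ 78
113^15 ≡ 1
So ord_217(113) = 15.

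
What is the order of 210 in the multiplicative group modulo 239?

238

Since 210 ∈ (Z/239Z)^×, its order divides φ(239) = 239 − 1 = 238 = 2 · 7 · 17.
Divisors of 238: 1, 2, 7, 14, 17, 34, 119, 238.
Compute 210^d (mod 239) for the divisors d until we hit 1:
210^1 ≡ 210 (mod 239)
210^2 ≡ 124 (mod 239)
210^7 ≡ 76 (mod 239)
210^14 ≡ 40 (mod 239)
210^17 ≡ 38 (mod 239)
210^34 ≡ 10 (mod 239)
210^119 ≡ 238 (mod 239)
210^238 ≡ 1 (mod 239) ✓
Therefore the multiplicative order of 210 modulo 239 is 238.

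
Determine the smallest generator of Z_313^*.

10

φ(313) = 313 − 1 = 312 = 2^3 · 3 · 13.
Test candidates g = 2, 3, … against the prime factors q ∈ {2, 3, 13} of φ(313): g is a generator iff g^(312/q) ≢ 1 for every such q.
g = 2: 2^156 ≡ 1 — hits 1, so not a primitive root.
g = 3: 3^156 ≡ 1 — hits 1, so not a primitive root.
g = 4: 4^156 ≡ 1 — hits 1, so not a primitive root.
g = 5: 5^156 ≡ 312; 5^104 ≡ 1 — hits 1, so not a primitive root.
g = 6: 6^156 ≡ 1 — hits 1, so not a primitive root.
g = 7: 7^156 ≡ 312; 7^104 ≡ 1 — hits 1, so not a primitive root.
g = 8: 8^156 ≡ 1 — hits 1, so not a primitive root.
g = 9: 9^156 ≡ 1 — hits 1, so not a primitive root.
g = 10: 10^156 ≡ 312; 10^104 ≡ 214; 10^24 ≡ 103 — none is 1, so 10 is a primitive root.
The smallest primitive root modulo 313 is 10.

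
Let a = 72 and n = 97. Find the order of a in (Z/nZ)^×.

By Lagrange's theorem, ord_97(72) divides φ(97) = 97 − 1 = 96 = 2^5 · 3.
Divisors of 96: 1, 2, 3, 4, 6, 8, 12, 16, 24, 32, 48, 96.
Compute 72^d (mod 97) for the divisors d until we hit 1:
72^1 ≡ 72
72^2 ≡ 43
72^3 ≡ 89
72^4 ≡ 6
72^6 ≡ 64
72^8 ≡ 36
72^12 ≡ 22
72^16 ≡ 35
72^24 ≡ 96
72^32 ≡ 61
72^48 ≡ 1
Hence ord(72) = 48.

48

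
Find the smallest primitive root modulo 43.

φ(43) = 43 − 1 = 42 = 2 · 3 · 7.
g is a primitive root iff g^(42/q) ≢ 1 (mod 43) for each prime q ∈ {2, 3, 7}.
g = 2: 2^21 ≡ 42; 2^14 ≡ 1 — hits 1, so not a primitive root.
g = 3: 3^21 ≡ 42; 3^14 ≡ 36; 3^6 ≡ 41 — none is 1, so 3 is a primitive root.
The smallest primitive root modulo 43 is 3.

3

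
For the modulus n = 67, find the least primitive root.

2

φ(67) = 67 − 1 = 66 = 2 · 3 · 11.
Test candidates g = 2, 3, … against the prime factors q ∈ {2, 3, 11} of φ(67): g is a generator iff g^(66/q) ≢ 1 for every such q.
g = 2: 2^33 ≡ 66; 2^22 ≡ 37; 2^6 ≡ 64 — none is 1, so 2 is a primitive root.
The smallest primitive root modulo 67 is 2.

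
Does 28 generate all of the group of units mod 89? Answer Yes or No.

Yes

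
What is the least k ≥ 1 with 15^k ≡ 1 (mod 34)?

ord(15) | φ(34) = φ(2)·φ(17) = 1·16 = 16 = 2^4.
Divisors of 16: 1, 2, 4, 8, 16.
Check 15^d mod 34 for each divisor in increasing order:
15^1 ≡ 15 (mod 34)
15^2 ≡ 21 (mod 34)
15^4 ≡ 33 (mod 34)
15^8 ≡ 1 (mod 34) ✓
So ord_34(15) = 8.

8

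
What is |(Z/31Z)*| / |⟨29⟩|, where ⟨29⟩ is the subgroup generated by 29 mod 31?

By Lagrange's theorem, ord_31(29) divides φ(31) = 31 − 1 = 30 = 2 · 3 · 5.
Divisors of 30: 1, 2, 3, 5, 6, 10, 15, 30.
Compute 29^d (mod 31) for the divisors d until we hit 1:
29^1 ≡ 29
29^2 ≡ 4
29^3 ≡ 23
29^5 ≡ 30
29^6 ≡ 2
29^10 ≡ 1
So ord_31(29) = 10, hence |⟨29⟩| = 10.
The index is φ(31) / ord(29) = 30 / 10 = 3.

3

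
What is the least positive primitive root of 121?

2

φ(121) = φ(11^2) = 11·(11−1) = 110 = 2 · 5 · 11.
Test candidates g = 2, 3, … against the prime factors q ∈ {2, 5, 11} of φ(121): g is a generator iff g^(110/q) ≢ 1 for every such q.
g = 2: 2^55 ≡ 120; 2^22 ≡ 81; 2^10 ≡ 56 — none is 1, so 2 is a primitive root.
Hence the least primitive root of 121 is 2.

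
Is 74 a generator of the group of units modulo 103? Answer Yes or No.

Yes

φ(103) = 103 − 1 = 102 = 2 · 3 · 17.
Test 74^(102/q) mod 103 for each prime factor q of 102:
74^51 ≡ 102 (mod 103)  [q = 2: ≢ 1 ✓]
74^34 ≡ 46 (mod 103)  [q = 3: ≢ 1 ✓]
74^6 ≡ 72 (mod 103)  [q = 17: ≢ 1 ✓]
Every test exponent gives a nontrivial residue, hence 74 generates the full group.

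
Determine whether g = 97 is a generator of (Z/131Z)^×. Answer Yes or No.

Yes

φ(131) = 131 − 1 = 130 = 2 · 5 · 13.
97 is a primitive root mod 131 iff 97^(φ(131)/q) ≢ 1 for every prime q | φ(131), i.e. q ∈ {2, 5, 13}.
97^65 ≡ 130 (mod 131)  [q = 2: ≢ 1 ✓]
97^26 ≡ 89 (mod 131)  [q = 5: ≢ 1 ✓]
97^10 ≡ 80 (mod 131)  [q = 13: ≢ 1 ✓]
None equal 1, so ord_131(97) = 130: 97 is a primitive root.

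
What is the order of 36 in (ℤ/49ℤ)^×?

The order of 36 must divide φ(49) = φ(7^2) = 7·(7−1) = 42 = 2 · 3 · 7.
Divisors of 42: 1, 2, 3, 6, 7, 14, 21, 42.
Evaluate successive powers at the divisors of 42:
36^1 ≡ 36
36^2 ≡ 22
36^3 ≡ 8
36^6 ≡ 15
36^7 ≡ 1
The smallest such exponent is 7, so the order of 36 is 7.

7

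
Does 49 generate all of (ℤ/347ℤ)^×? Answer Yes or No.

No

φ(347) = 347 − 1 = 346 = 2 · 173.
An element g generates (Z/347Z)^× iff g^(346/q) ≢ 1 (mod 347) for each prime q ∈ {2, 173}.
49^173 ≡ 1 (mod 347)  [q = 2: ≡ 1 ✗]
49^2 ≡ 319 (mod 347)  [q = 173: ≢ 1 ✓]
49^173 ≡ 1 shows ord(49) | 173, strictly less than φ(347); not a primitive root.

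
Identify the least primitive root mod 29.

2

φ(29) = 29 − 1 = 28 = 2^2 · 7.
g is a primitive root iff g^(28/q) ≢ 1 (mod 29) for each prime q ∈ {2, 7}.
g = 2: 2^14 ≡ 28; 2^4 ≡ 16 — none is 1, so 2 is a primitive root.
So 2 is the smallest generator of (Z/29Z)^×.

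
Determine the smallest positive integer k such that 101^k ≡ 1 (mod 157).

13

Since 101 ∈ (Z/157Z)^×, its order divides φ(157) = 157 − 1 = 156 = 2^2 · 3 · 13.
Divisors of 156: 1, 2, 3, 4, 6, 12, 13, 26, 39, 52, 78, 156.
Compute 101^d (mod 157) for the divisors d until we hit 1:
101^1 ≡ 101 (mod 157)
101^2 ≡ 153 (mod 157)
101^3 ≡ 67 (mod 157)
101^4 ≡ 16 (mod 157)
101^6 ≡ 93 (mod 157)
101^12 ≡ 14 (mod 157)
101^13 ≡ 1 (mod 157) ✓
So ord_157(101) = 13.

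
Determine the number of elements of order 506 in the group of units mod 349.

φ(349) = 349 − 1 = 348 = 2^2 · 3 · 29.
Since (Z/349Z)^× is cyclic of order 348, the number of elements of order d is φ(d) when d | 348 and 0 otherwise.
Since 506 ∤ 348, the count is 0.

0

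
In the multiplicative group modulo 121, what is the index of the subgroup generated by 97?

Since 97 ∈ (Z/121Z)^×, its order divides φ(121) = φ(11^2) = 11·(11−1) = 110 = 2 · 5 · 11.
Divisors of 110: 1, 2, 5, 10, 11, 22, 55, 110.
Test each divisor d:
97^1 ≡ 97 (mod 121)
97^2 ≡ 92 (mod 121)
97^5 ≡ 23 (mod 121)
97^10 ≡ 45 (mod 121)
97^11 ≡ 9 (mod 121)
97^22 ≡ 81 (mod 121)
97^55 ≡ 1 (mod 121) ✓
So ord_121(97) = 55, hence |⟨97⟩| = 55.
Index = |(Z/121Z)^×| / |⟨97⟩| = 110 / 55 = 2.

2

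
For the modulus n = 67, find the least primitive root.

2

φ(67) = 67 − 1 = 66 = 2 · 3 · 11.
Test candidates g = 2, 3, … against the prime factors q ∈ {2, 3, 11} of φ(67): g is a generator iff g^(66/q) ≢ 1 for every such q.
g = 2: 2^33 ≡ 66; 2^22 ≡ 37; 2^6 ≡ 64 — none is 1, so 2 is a primitive root.
The smallest primitive root modulo 67 is 2.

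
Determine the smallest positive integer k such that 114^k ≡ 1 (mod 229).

The order of 114 must divide φ(229) = 229 − 1 = 228 = 2^2 · 3 · 19.
Divisors of 228: 1, 2, 3, 4, 6, 12, 19, 38, 57, 76, 114, 228.
Compute 114^d (mod 229) for the divisors d until we hit 1:
114^1 ≡ 114 (mod 229)
114^2 ≡ 172 (mod 229)
114^3 ≡ 143 (mod 229)
114^4 ≡ 43 (mod 229)
114^6 ≡ 68 (mod 229)
114^12 ≡ 44 (mod 229)
114^19 ≡ 107 (mod 229)
114^38 ≡ 228 (mod 229)
114^57 ≡ 122 (mod 229)
114^76 ≡ 1 (mod 229) ✓
So ord_229(114) = 76.

76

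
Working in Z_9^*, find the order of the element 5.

Since 5 ∈ (Z/9Z)^×, its order divides φ(9) = φ(3^2) = 3·(3−1) = 6 = 2 · 3.
Divisors of 6: 1, 2, 3, 6.
Check 5^d mod 9 for each divisor in increasing order:
5^1 ≡ 5
5^2 ≡ 7
5^3 ≡ 8
5^6 ≡ 1
Hence ord(5) = 6.

6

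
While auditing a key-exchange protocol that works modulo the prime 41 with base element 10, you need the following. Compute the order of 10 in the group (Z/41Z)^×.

5

By Lagrange's theorem, ord_41(10) divides φ(41) = 41 − 1 = 40 = 2^3 · 5.
Divisors of 40: 1, 2, 4, 5, 8, 10, 20, 40.
Check 10^d mod 41 for each divisor in increasing order:
10^1 ≡ 10 (mod 41)
10^2 ≡ 18 (mod 41)
10^4 ≡ 37 (mod 41)
10^5 ≡ 1 (mod 41) ✓
The smallest such exponent is 5, so the order of 10 is 5.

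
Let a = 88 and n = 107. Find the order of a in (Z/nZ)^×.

106

ord(88) | φ(107) = 107 − 1 = 106 = 2 · 53.
Divisors of 106: 1, 2, 53, 106.
Compute 88^d (mod 107) for the divisors d until we hit 1:
88^1 ≡ 88 (mod 107)
88^2 ≡ 40 (mod 107)
88^53 ≡ 106 (mod 107)
88^106 ≡ 1 (mod 107) ✓
Therefore the multiplicative order of 88 modulo 107 is 106.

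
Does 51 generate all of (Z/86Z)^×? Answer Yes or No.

No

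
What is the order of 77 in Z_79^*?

ord(77) | φ(79) = 79 − 1 = 78 = 2 · 3 · 13.
Divisors of 78: 1, 2, 3, 6, 13, 26, 39, 78.
Evaluate successive powers at the divisors of 78:
77^1 ≡ 77 (mod 79)
77^2 ≡ 4 (mod 79)
77^3 ≡ 71 (mod 79)
77^6 ≡ 64 (mod 79)
77^13 ≡ 24 (mod 79)
77^26 ≡ 23 (mod 79)
77^39 ≡ 78 (mod 79)
77^78 ≡ 1 (mod 79) ✓
Therefore the multiplicative order of 77 modulo 79 is 78.

78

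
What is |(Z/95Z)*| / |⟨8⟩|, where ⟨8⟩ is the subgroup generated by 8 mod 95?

6

ord(8) | φ(95) = φ(5·19) = (5−1)·(19−1) = 4·18 = 72 = 2^3 · 3^2.
Divisors of 72: 1, 2, 3, 4, 6, 8, 9, 12, 18, 24, 36, 72.
Test each divisor d:
8^1 ≡ 8
8^2 ≡ 64
8^3 ≡ 37
8^4 ≡ 11
8^6 ≡ 39
8^8 ≡ 26
8^9 ≡ 18
8^12 ≡ 1
Thus |⟨8⟩| = ord(8) = 12.
The index is φ(95) / ord(8) = 72 / 12 = 6.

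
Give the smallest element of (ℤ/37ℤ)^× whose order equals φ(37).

2

φ(37) = 37 − 1 = 36 = 2^2 · 3^2.
g is a primitive root iff g^(36/q) ≢ 1 (mod 37) for each prime q ∈ {2, 3}.
g = 2: 2^18 ≡ 36; 2^12 ≡ 26 — none is 1, so 2 is a primitive root.
So 2 is the smallest generator of (Z/37Z)^×.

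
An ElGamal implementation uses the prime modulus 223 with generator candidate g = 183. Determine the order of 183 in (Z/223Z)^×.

Since 183 ∈ (Z/223Z)^×, its order divides φ(223) = 223 − 1 = 222 = 2 · 3 · 37.
Divisors of 222: 1, 2, 3, 6, 37, 74, 111, 222.
Test each divisor d:
183^1 ≡ 183
183^2 ≡ 39
183^3 ≡ 1
So ord_223(183) = 3.

3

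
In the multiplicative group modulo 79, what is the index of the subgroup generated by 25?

By Lagrange's theorem, ord_79(25) divides φ(79) = 79 − 1 = 78 = 2 · 3 · 13.
Divisors of 78: 1, 2, 3, 6, 13, 26, 39, 78.
Compute 25^d (mod 79) for the divisors d until we hit 1:
25^1 ≡ 25 (mod 79)
25^2 ≡ 72 (mod 79)
25^3 ≡ 62 (mod 79)
25^6 ≡ 52 (mod 79)
25^13 ≡ 55 (mod 79)
25^26 ≡ 23 (mod 79)
25^39 ≡ 1 (mod 79) ✓
The order of 25 is 39, so the subgroup it generates has 39 elements.
Index = |(Z/79Z)^×| / |⟨25⟩| = 78 / 39 = 2.

2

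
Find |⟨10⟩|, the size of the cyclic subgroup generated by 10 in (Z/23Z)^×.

ord(10) | φ(23) = 23 − 1 = 22 = 2 · 11.
Divisors of 22: 1, 2, 11, 22.
Test each divisor d:
10^1 ≡ 10
10^2 ≡ 8
10^11 ≡ 22
10^22 ≡ 1
The smallest such exponent is 22, so the order of 10 is 22.

22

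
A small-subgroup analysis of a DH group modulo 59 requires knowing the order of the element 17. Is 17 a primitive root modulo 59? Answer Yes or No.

φ(59) = 59 − 1 = 58 = 2 · 29.
17 is a primitive root mod 59 iff 17^(φ(59)/q) ≢ 1 for every prime q | φ(59), i.e. q ∈ {2, 29}.
17^29 ≡ 1 (mod 59)  [q = 2: ≡ 1 ✗]
17^2 ≡ 53 (mod 59)  [q = 29: ≢ 1 ✓]
17^29 ≡ 1 shows ord(17) | 29, strictly less than φ(59); not a primitive root.

No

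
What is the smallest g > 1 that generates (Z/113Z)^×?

φ(113) = 113 − 1 = 112 = 2^4 · 7.
g is a primitive root iff g^(112/q) ≢ 1 (mod 113) for each prime q ∈ {2, 7}.
g = 2: 2^56 ≡ 1 — hits 1, so not a primitive root.
g = 3: 3^56 ≡ 112; 3^16 ≡ 49 — none is 1, so 3 is a primitive root.
Hence the least primitive root of 113 is 3.

3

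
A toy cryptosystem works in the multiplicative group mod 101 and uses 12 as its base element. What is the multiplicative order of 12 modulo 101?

ord(12) | φ(101) = 101 − 1 = 100 = 2^2 · 5^2.
Divisors of 100: 1, 2, 4, 5, 10, 20, 25, 50, 100.
Evaluate successive powers at the divisors of 100:
12^1 ≡ 12 (mod 101)
12^2 ≡ 43 (mod 101)
12^4 ≡ 31 (mod 101)
12^5 ≡ 69 (mod 101)
12^10 ≡ 14 (mod 101)
12^20 ≡ 95 (mod 101)
12^25 ≡ 91 (mod 101)
12^50 ≡ 100 (mod 101)
12^100 ≡ 1 (mod 101) ✓
The smallest such exponent is 100, so the order of 12 is 100.

100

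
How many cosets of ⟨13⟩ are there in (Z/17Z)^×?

4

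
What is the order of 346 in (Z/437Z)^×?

9

ord(346) | φ(437) = φ(19·23) = (19−1)·(23−1) = 18·22 = 396 = 2^2 · 3^2 · 11.
Divisors of 396: 1, 2, 3, 4, 6, 9, 11, 12, 18, 22, 33, 36, 44, 66, 99, 132, 198, 396.
Test each divisor d:
346^1 ≡ 346 (mod 437)
346^2 ≡ 415 (mod 437)
346^3 ≡ 254 (mod 437)
346^4 ≡ 47 (mod 437)
346^6 ≡ 277 (mod 437)
346^9 ≡ 1 (mod 437) ✓
Therefore the multiplicative order of 346 modulo 437 is 9.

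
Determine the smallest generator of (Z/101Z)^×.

2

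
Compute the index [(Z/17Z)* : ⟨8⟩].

Since 8 ∈ (Z/17Z)^×, its order divides φ(17) = 17 − 1 = 16 = 2^4.
Divisors of 16: 1, 2, 4, 8, 16.
Check 8^d mod 17 for each divisor in increasing order:
8^1 ≡ 8 (mod 17)
8^2 ≡ 13 (mod 17)
8^4 ≡ 16 (mod 17)
8^8 ≡ 1 (mod 17) ✓
So ord_17(8) = 8, hence |⟨8⟩| = 8.
[(Z/17Z)^× : ⟨8⟩] = 16/8 = 2.

2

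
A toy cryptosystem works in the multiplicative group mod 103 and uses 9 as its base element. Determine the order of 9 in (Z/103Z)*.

17

Since 9 ∈ (Z/103Z)^×, its order divides φ(103) = 103 − 1 = 102 = 2 · 3 · 17.
Divisors of 102: 1, 2, 3, 6, 17, 34, 51, 102.
Test each divisor d:
9^1 ≡ 9 (mod 103)
9^2 ≡ 81 (mod 103)
9^3 ≡ 8 (mod 103)
9^6 ≡ 64 (mod 103)
9^17 ≡ 1 (mod 103) ✓
Hence ord(9) = 17.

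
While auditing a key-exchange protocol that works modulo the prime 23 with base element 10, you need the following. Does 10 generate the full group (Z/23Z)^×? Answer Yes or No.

φ(23) = 23 − 1 = 22 = 2 · 11.
An element g generates (Z/23Z)^× iff g^(22/q) ≢ 1 (mod 23) for each prime q ∈ {2, 11}.
10^11 ≡ 22 (mod 23)  [q = 2: ≢ 1 ✓]
10^2 ≡ 8 (mod 23)  [q = 11: ≢ 1 ✓]
All checks pass, so 10 has order 22 and is a primitive root modulo 23.

Yes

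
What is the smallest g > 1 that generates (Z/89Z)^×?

3

φ(89) = 89 − 1 = 88 = 2^3 · 11.
g is a primitive root iff g^(88/q) ≢ 1 (mod 89) for each prime q ∈ {2, 11}.
g = 2: 2^44 ≡ 1 — hits 1, so not a primitive root.
g = 3: 3^44 ≡ 88; 3^8 ≡ 64 — none is 1, so 3 is a primitive root.
So 3 is the smallest generator of (Z/89Z)^×.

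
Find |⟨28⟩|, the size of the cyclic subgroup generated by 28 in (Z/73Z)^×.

72

Since 28 ∈ (Z/73Z)^×, its order divides φ(73) = 73 − 1 = 72 = 2^3 · 3^2.
Divisors of 72: 1, 2, 3, 4, 6, 8, 9, 12, 18, 24, 36, 72.
Evaluate successive powers at the divisors of 72:
28^1 ≡ 28 (mod 73)
28^2 ≡ 54 (mod 73)
28^3 ≡ 52 (mod 73)
28^4 ≡ 69 (mod 73)
28^6 ≡ 3 (mod 73)
28^8 ≡ 16 (mod 73)
28^9 ≡ 10 (mod 73)
28^12 ≡ 9 (mod 73)
28^18 ≡ 27 (mod 73)
28^24 ≡ 8 (mod 73)
28^36 ≡ 72 (mod 73)
28^72 ≡ 1 (mod 73) ✓
Therefore the multiplicative order of 28 modulo 73 is 72.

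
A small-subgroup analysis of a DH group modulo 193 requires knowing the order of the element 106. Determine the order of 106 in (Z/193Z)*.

64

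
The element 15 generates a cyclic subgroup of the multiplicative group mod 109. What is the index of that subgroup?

4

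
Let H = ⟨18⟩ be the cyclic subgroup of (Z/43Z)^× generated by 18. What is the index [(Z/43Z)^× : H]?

Since 18 ∈ (Z/43Z)^×, its order divides φ(43) = 43 − 1 = 42 = 2 · 3 · 7.
Divisors of 42: 1, 2, 3, 6, 7, 14, 21, 42.
Check 18^d mod 43 for each divisor in increasing order:
18^1 ≡ 18 (mod 43)
18^2 ≡ 23 (mod 43)
18^3 ≡ 27 (mod 43)
18^6 ≡ 41 (mod 43)
18^7 ≡ 7 (mod 43)
18^14 ≡ 6 (mod 43)
18^21 ≡ 42 (mod 43)
18^42 ≡ 1 (mod 43) ✓
So ord_43(18) = 42, hence |⟨18⟩| = 42.
The index is φ(43) / ord(18) = 42 / 42 = 1.

1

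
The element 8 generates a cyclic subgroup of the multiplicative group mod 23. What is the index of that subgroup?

2

The order of 8 must divide φ(23) = 23 − 1 = 22 = 2 · 11.
Divisors of 22: 1, 2, 11, 22.
Evaluate successive powers at the divisors of 22:
8^1 ≡ 8 (mod 23)
8^2 ≡ 18 (mod 23)
8^11 ≡ 1 (mod 23) ✓
So ord_23(8) = 11, hence |⟨8⟩| = 11.
[(Z/23Z)^× : ⟨8⟩] = 22/11 = 2.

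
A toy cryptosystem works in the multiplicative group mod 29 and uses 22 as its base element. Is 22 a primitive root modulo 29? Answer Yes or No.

No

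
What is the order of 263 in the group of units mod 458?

76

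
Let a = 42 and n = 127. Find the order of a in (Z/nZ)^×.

ord(42) | φ(127) = 127 − 1 = 126 = 2 · 3^2 · 7.
Divisors of 126: 1, 2, 3, 6, 7, 9, 14, 18, 21, 42, 63, 126.
Evaluate successive powers at the divisors of 126:
42^1 ≡ 42
42^2 ≡ 113
42^3 ≡ 47
42^6 ≡ 50
42^7 ≡ 68
42^9 ≡ 64
42^14 ≡ 52
42^18 ≡ 32
42^21 ≡ 107
42^42 ≡ 19
42^63 ≡ 1
The smallest such exponent is 63, so the order of 42 is 63.

63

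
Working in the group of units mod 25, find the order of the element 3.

Since 3 ∈ (Z/25Z)^×, its order divides φ(25) = φ(5^2) = 5·(5−1) = 20 = 2^2 · 5.
Divisors of 20: 1, 2, 4, 5, 10, 20.
Evaluate successive powers at the divisors of 20:
3^1 ≡ 3
3^2 ≡ 9
3^4 ≡ 6
3^5 ≡ 18
3^10 ≡ 24
3^20 ≡ 1
The smallest such exponent is 20, so the order of 3 is 20.

20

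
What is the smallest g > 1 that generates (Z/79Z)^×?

3

φ(79) = 79 − 1 = 78 = 2 · 3 · 13.
g is a primitive root iff g^(78/q) ≢ 1 (mod 79) for each prime q ∈ {2, 3, 13}.
g = 2: 2^39 ≡ 1 — hits 1, so not a primitive root.
g = 3: 3^39 ≡ 78; 3^26 ≡ 23; 3^6 ≡ 18 — none is 1, so 3 is a primitive root.
Hence the least primitive root of 79 is 3.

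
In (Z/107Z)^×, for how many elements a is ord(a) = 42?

0

φ(107) = 107 − 1 = 106 = 2 · 53.
In a cyclic group of order 106, there are φ(d) elements of order d for each divisor d of 106, and zero for non-divisors.
Here 106 is not a multiple of 42, so there are no elements of order 42.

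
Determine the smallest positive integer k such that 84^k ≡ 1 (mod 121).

110

Since 84 ∈ (Z/121Z)^×, its order divides φ(121) = φ(11^2) = 11·(11−1) = 110 = 2 · 5 · 11.
Divisors of 110: 1, 2, 5, 10, 11, 22, 55, 110.
Compute 84^d (mod 121) for the divisors d until we hit 1:
84^1 ≡ 84 (mod 121)
84^2 ≡ 38 (mod 121)
84^5 ≡ 54 (mod 121)
84^10 ≡ 12 (mod 121)
84^11 ≡ 40 (mod 121)
84^22 ≡ 27 (mod 121)
84^55 ≡ 120 (mod 121)
84^110 ≡ 1 (mod 121) ✓
Therefore the multiplicative order of 84 modulo 121 is 110.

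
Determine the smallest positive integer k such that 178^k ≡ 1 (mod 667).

154

The order of 178 must divide φ(667) = φ(23·29) = (23−1)·(29−1) = 22·28 = 616 = 2^3 · 7 · 11.
Divisors of 616: 1, 2, 4, 7, 8, 11, 14, 22, 28, 44, 56, 77, 88, 154, 308, 616.
Check 178^d mod 667 for each divisor in increasing order:
178^1 ≡ 178 (mod 667)
178^2 ≡ 335 (mod 667)
178^4 ≡ 169 (mod 667)
178^7 ≡ 434 (mod 667)
178^8 ≡ 547 (mod 667)
178^11 ≡ 643 (mod 667)
178^14 ≡ 262 (mod 667)
178^22 ≡ 576 (mod 667)
178^28 ≡ 610 (mod 667)
178^44 ≡ 277 (mod 667)
178^56 ≡ 581 (mod 667)
178^77 ≡ 666 (mod 667)
178^88 ≡ 24 (mod 667)
178^154 ≡ 1 (mod 667) ✓
Therefore the multiplicative order of 178 modulo 667 is 154.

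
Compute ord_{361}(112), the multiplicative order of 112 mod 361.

171

ord(112) | φ(361) = φ(19^2) = 19·(19−1) = 342 = 2 · 3^2 · 19.
Divisors of 342: 1, 2, 3, 6, 9, 18, 19, 38, 57, 114, 171, 342.
Test each divisor d:
112^1 ≡ 112
112^2 ≡ 270
112^3 ≡ 277
112^6 ≡ 197
112^9 ≡ 58
112^18 ≡ 115
112^19 ≡ 245
112^38 ≡ 99
112^57 ≡ 68
112^114 ≡ 292
112^171 ≡ 1
Hence ord(112) = 171.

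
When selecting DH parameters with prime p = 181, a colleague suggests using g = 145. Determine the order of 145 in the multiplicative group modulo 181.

15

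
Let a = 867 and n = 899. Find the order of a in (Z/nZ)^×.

The order of 867 must divide φ(899) = φ(29·31) = (29−1)·(31−1) = 28·30 = 840 = 2^3 · 3 · 5 · 7.
Divisors of 840: 1, 2, 3, 4, 5, 6, 7, 8, 10, 12, 14, 15, 20, 21, 24, 28, 30, 35, 40, 42, 56, 60, 70, 84, 105, 120, 140, 168, 210, 280, 420, 840.
Test each divisor d:
867^1 ≡ 867 (mod 899)
867^2 ≡ 125 (mod 899)
867^3 ≡ 495 (mod 899)
867^4 ≡ 342 (mod 899)
867^5 ≡ 743 (mod 899)
867^6 ≡ 497 (mod 899)
867^7 ≡ 278 (mod 899)
867^8 ≡ 94 (mod 899)
867^10 ≡ 63 (mod 899)
867^12 ≡ 683 (mod 899)
867^14 ≡ 869 (mod 899)
867^15 ≡ 61 (mod 899)
867^20 ≡ 373 (mod 899)
867^21 ≡ 650 (mod 899)
867^24 ≡ 807 (mod 899)
867^28 ≡ 1 (mod 899) ✓
Therefore the multiplicative order of 867 modulo 899 is 28.

28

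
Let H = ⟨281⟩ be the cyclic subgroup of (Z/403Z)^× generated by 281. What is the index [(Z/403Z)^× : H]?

18

By Lagrange's theorem, ord_403(281) divides φ(403) = φ(13·31) = (13−1)·(31−1) = 12·30 = 360 = 2^3 · 3^2 · 5.
Divisors of 360: 1, 2, 3, 4, 5, 6, 8, 9, 10, 12, 15, 18, 20, 24, 30, 36, 40, 45, 60, 72, 90, 120, 180, 360.
Compute 281^d (mod 403) for the divisors d until we hit 1:
281^1 ≡ 281 (mod 403)
281^2 ≡ 376 (mod 403)
281^3 ≡ 70 (mod 403)
281^4 ≡ 326 (mod 403)
281^5 ≡ 125 (mod 403)
281^6 ≡ 64 (mod 403)
281^8 ≡ 287 (mod 403)
281^9 ≡ 47 (mod 403)
281^10 ≡ 311 (mod 403)
281^12 ≡ 66 (mod 403)
281^15 ≡ 187 (mod 403)
281^18 ≡ 194 (mod 403)
281^20 ≡ 1 (mod 403) ✓
Thus |⟨281⟩| = ord(281) = 20.
[(Z/403Z)^× : ⟨281⟩] = 360/20 = 18.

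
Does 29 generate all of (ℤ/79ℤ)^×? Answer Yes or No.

Yes

φ(79) = 79 − 1 = 78 = 2 · 3 · 13.
An element g generates (Z/79Z)^× iff g^(78/q) ≢ 1 (mod 79) for each prime q ∈ {2, 3, 13}.
29^39 ≡ 78 (mod 79)  [q = 2: ≢ 1 ✓]
29^26 ≡ 55 (mod 79)  [q = 3: ≢ 1 ✓]
29^6 ≡ 10 (mod 79)  [q = 13: ≢ 1 ✓]
All checks pass, so 29 has order 78 and is a primitive root modulo 79.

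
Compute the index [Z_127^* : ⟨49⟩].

2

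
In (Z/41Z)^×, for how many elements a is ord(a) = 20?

φ(41) = 41 − 1 = 40 = 2^3 · 5.
Since (Z/41Z)^× is cyclic of order 40, the number of elements of order d is φ(d) when d | 40 and 0 otherwise.
20 = 2^2 · 5 divides 40, and φ(20) = 8.

8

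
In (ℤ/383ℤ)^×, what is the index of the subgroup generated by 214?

ord(214) | φ(383) = 383 − 1 = 382 = 2 · 191.
Divisors of 382: 1, 2, 191, 382.
Evaluate successive powers at the divisors of 382:
214^1 ≡ 214 (mod 383)
214^2 ≡ 219 (mod 383)
214^191 ≡ 382 (mod 383)
214^382 ≡ 1 (mod 383) ✓
The order of 214 is 382, so the subgroup it generates has 382 elements.
Index = |(Z/383Z)^×| / |⟨214⟩| = 382 / 382 = 1.

1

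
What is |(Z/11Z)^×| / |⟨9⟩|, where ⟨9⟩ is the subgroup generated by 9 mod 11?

By Lagrange's theorem, ord_11(9) divides φ(11) = 11 − 1 = 10 = 2 · 5.
Divisors of 10: 1, 2, 5, 10.
Evaluate successive powers at the divisors of 10:
9^1 ≡ 9 (mod 11)
9^2 ≡ 4 (mod 11)
9^5 ≡ 1 (mod 11) ✓
So ord_11(9) = 5, hence |⟨9⟩| = 5.
The index is φ(11) / ord(9) = 10 / 5 = 2.

2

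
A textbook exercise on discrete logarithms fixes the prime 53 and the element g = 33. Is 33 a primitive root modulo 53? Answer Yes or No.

φ(53) = 53 − 1 = 52 = 2^2 · 13.
33 is a primitive root mod 53 iff 33^(φ(53)/q) ≢ 1 for every prime q | φ(53), i.e. q ∈ {2, 13}.
33^26 ≡ 52 (mod 53)  [q = 2: ≢ 1 ✓]
33^4 ≡ 46 (mod 53)  [q = 13: ≢ 1 ✓]
Every test exponent gives a nontrivial residue, hence 33 generates the full group.

Yes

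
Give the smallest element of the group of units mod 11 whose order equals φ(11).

φ(11) = 11 − 1 = 10 = 2 · 5.
Test candidates g = 2, 3, … against the prime factors q ∈ {2, 5} of φ(11): g is a generator iff g^(10/q) ≢ 1 for every such q.
g = 2: 2^5 ≡ 10; 2^2 ≡ 4 — none is 1, so 2 is a primitive root.
Hence the least primitive root of 11 is 2.

2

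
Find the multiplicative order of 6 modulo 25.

5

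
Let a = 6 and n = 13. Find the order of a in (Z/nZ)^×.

12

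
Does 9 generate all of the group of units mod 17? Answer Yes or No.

No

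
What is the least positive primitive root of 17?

3

φ(17) = 17 − 1 = 16 = 2^4.
Test candidates g = 2, 3, … against the prime factors q ∈ {2} of φ(17): g is a generator iff g^(16/q) ≢ 1 for every such q.
g = 2: 2^8 ≡ 1 — hits 1, so not a primitive root.
g = 3: 3^8 ≡ 16 — none is 1, so 3 is a primitive root.
The smallest primitive root modulo 17 is 3.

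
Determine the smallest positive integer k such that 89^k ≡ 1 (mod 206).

34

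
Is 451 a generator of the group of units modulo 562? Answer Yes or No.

No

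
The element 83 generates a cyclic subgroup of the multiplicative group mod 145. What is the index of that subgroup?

ord(83) | φ(145) = φ(5·29) = (5−1)·(29−1) = 4·28 = 112 = 2^4 · 7.
Divisors of 112: 1, 2, 4, 7, 8, 14, 16, 28, 56, 112.
Test each divisor d:
83^1 ≡ 83 (mod 145)
83^2 ≡ 74 (mod 145)
83^4 ≡ 111 (mod 145)
83^7 ≡ 117 (mod 145)
83^8 ≡ 141 (mod 145)
83^14 ≡ 59 (mod 145)
83^16 ≡ 16 (mod 145)
83^28 ≡ 1 (mod 145) ✓
The order of 83 is 28, so the subgroup it generates has 28 elements.
The index is φ(145) / ord(83) = 112 / 28 = 4.

4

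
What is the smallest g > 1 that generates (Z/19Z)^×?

2

φ(19) = 19 − 1 = 18 = 2 · 3^2.
Test candidates g = 2, 3, … against the prime factors q ∈ {2, 3} of φ(19): g is a generator iff g^(18/q) ≢ 1 for every such q.
g = 2: 2^9 ≡ 18; 2^6 ≡ 7 — none is 1, so 2 is a primitive root.
Hence the least primitive root of 19 is 2.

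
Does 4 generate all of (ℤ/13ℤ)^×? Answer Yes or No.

No

φ(13) = 13 − 1 = 12 = 2^2 · 3.
It suffices to check that the order of 4 is not a proper divisor of 12: compute 4^(12/q) for q ∈ {2, 3}.
4^6 ≡ 1 (mod 13)  [q = 2: ≡ 1 ✗]
4^4 ≡ 9 (mod 13)  [q = 3: ≢ 1 ✓]
Since 4^6 ≡ 1, the order of 4 divides 6 < 12, so 4 is not a primitive root.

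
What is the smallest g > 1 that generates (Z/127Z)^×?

φ(127) = 127 − 1 = 126 = 2 · 3^2 · 7.
g is a primitive root iff g^(126/q) ≢ 1 (mod 127) for each prime q ∈ {2, 3, 7}.
g = 2: 2^63 ≡ 1 — hits 1, so not a primitive root.
g = 3: 3^63 ≡ 126; 3^42 ≡ 107; 3^18 ≡ 4 — none is 1, so 3 is a primitive root.
The smallest primitive root modulo 127 is 3.

3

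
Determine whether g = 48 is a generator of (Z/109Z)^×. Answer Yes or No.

No

φ(109) = 109 − 1 = 108 = 2^2 · 3^3.
It suffices to check that the order of 48 is not a proper divisor of 108: compute 48^(108/q) for q ∈ {2, 3}.
48^54 ≡ 1 (mod 109)  [q = 2: ≡ 1 ✗]
48^36 ≡ 63 (mod 109)  [q = 3: ≢ 1 ✓]
48^54 ≡ 1 shows ord(48) | 54, strictly less than φ(109); not a primitive root.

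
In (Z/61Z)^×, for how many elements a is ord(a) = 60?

16

φ(61) = 61 − 1 = 60 = 2^2 · 3 · 5.
Since (Z/61Z)^× is cyclic of order 60, the number of elements of order d is φ(d) when d | 60 and 0 otherwise.
60 = 2^2 · 3 · 5 divides 60, and φ(60) = 16.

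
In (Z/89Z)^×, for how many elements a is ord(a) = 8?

φ(89) = 89 − 1 = 88 = 2^3 · 11.
Since (Z/89Z)^× is cyclic of order 88, the number of elements of order d is φ(d) when d | 88 and 0 otherwise.
8 = 2^3 divides 88, and φ(8) = 4.

4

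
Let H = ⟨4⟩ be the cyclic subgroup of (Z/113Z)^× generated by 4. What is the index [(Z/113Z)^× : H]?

The order of 4 must divide φ(113) = 113 − 1 = 112 = 2^4 · 7.
Divisors of 112: 1, 2, 4, 7, 8, 14, 16, 28, 56, 112.
Test each divisor d:
4^1 ≡ 4 (mod 113)
4^2 ≡ 16 (mod 113)
4^4 ≡ 30 (mod 113)
4^7 ≡ 112 (mod 113)
4^8 ≡ 109 (mod 113)
4^14 ≡ 1 (mod 113) ✓
So ord_113(4) = 14, hence |⟨4⟩| = 14.
The index is φ(113) / ord(4) = 112 / 14 = 8.

8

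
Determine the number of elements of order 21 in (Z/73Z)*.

0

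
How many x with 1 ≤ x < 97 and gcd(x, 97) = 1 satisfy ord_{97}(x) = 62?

φ(97) = 97 − 1 = 96 = 2^5 · 3.
Since (Z/97Z)^× is cyclic of order 96, the number of elements of order d is φ(d) when d | 96 and 0 otherwise.
Here 96 is not a multiple of 62, so there are no elements of order 62.

0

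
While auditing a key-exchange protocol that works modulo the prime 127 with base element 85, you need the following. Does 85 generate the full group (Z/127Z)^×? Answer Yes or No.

Yes

φ(127) = 127 − 1 = 126 = 2 · 3^2 · 7.
Test 85^(126/q) mod 127 for each prime factor q of 126:
85^63 ≡ 126 (mod 127)  [q = 2: ≢ 1 ✓]
85^42 ≡ 19 (mod 127)  [q = 3: ≢ 1 ✓]
85^18 ≡ 32 (mod 127)  [q = 7: ≢ 1 ✓]
Every test exponent gives a nontrivial residue, hence 85 generates the full group.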